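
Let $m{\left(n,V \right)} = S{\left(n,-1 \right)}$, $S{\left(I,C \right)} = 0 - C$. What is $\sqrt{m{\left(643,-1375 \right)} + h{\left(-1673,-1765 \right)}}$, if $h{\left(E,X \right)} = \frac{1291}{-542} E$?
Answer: $\frac{\sqrt{1170928670}}{542} \approx 63.134$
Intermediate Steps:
$S{\left(I,C \right)} = - C$
$m{\left(n,V \right)} = 1$ ($m{\left(n,V \right)} = \left(-1\right) \left(-1\right) = 1$)
$h{\left(E,X \right)} = - \frac{1291 E}{542}$ ($h{\left(E,X \right)} = 1291 \left(- \frac{1}{542}\right) E = - \frac{1291 E}{542}$)
$\sqrt{m{\left(643,-1375 \right)} + h{\left(-1673,-1765 \right)}} = \sqrt{1 - - \frac{2159843}{542}} = \sqrt{1 + \frac{2159843}{542}} = \sqrt{\frac{2160385}{542}} = \frac{\sqrt{1170928670}}{542}$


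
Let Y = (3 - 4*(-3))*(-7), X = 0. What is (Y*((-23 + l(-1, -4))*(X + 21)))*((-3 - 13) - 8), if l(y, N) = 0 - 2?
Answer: -1323000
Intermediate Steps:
l(y, N) = -2
Y = -105 (Y = (3 + 12)*(-7) = 15*(-7) = -105)
(Y*((-23 + l(-1, -4))*(X + 21)))*((-3 - 13) - 8) = (-105*(-23 - 2)*(0 + 21))*((-3 - 13) - 8) = (-(-2625)*21)*(-16 - 8) = -105*(-525)*(-24) = 55125*(-24) = -1323000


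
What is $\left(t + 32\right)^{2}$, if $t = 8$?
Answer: $1600$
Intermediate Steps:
$\left(t + 32\right)^{2} = \left(8 + 32\right)^{2} = 40^{2} = 1600$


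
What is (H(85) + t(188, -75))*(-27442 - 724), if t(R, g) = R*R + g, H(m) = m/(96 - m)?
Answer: -10929647304/11 ≈ -9.9360e+8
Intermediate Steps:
t(R, g) = g + R² (t(R, g) = R² + g = g + R²)
(H(85) + t(188, -75))*(-27442 - 724) = (-1*85/(-96 + 85) + (-75 + 188²))*(-27442 - 724) = (-1*85/(-11) + (-75 + 35344))*(-28166) = (-1*85*(-1/11) + 35269)*(-28166) = (85/11 + 35269)*(-28166) = (388044/11)*(-28166) = -10929647304/11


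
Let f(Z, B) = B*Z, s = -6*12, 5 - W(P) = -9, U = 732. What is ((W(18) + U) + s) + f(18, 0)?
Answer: 674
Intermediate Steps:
W(P) = 14 (W(P) = 5 - 1*(-9) = 5 + 9 = 14)
s = -72
((W(18) + U) + s) + f(18, 0) = ((14 + 732) - 72) + 0*18 = (746 - 72) + 0 = 674 + 0 = 674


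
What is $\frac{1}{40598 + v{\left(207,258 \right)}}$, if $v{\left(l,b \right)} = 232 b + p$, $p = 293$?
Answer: $\frac{1}{100747} \approx 9.9258 \cdot 10^{-6}$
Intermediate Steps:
$v{\left(l,b \right)} = 293 + 232 b$ ($v{\left(l,b \right)} = 232 b + 293 = 293 + 232 b$)
$\frac{1}{40598 + v{\left(207,258 \right)}} = \frac{1}{40598 + \left(293 + 232 \cdot 258\right)} = \frac{1}{40598 + \left(293 + 59856\right)} = \frac{1}{40598 + 60149} = \frac{1}{100747}$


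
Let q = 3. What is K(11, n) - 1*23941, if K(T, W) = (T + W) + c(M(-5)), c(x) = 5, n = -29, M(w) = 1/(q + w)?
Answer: -23954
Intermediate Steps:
M(w) = 1/(3 + w)
K(T, W) = 5 + T + W (K(T, W) = (T + W) + 5 = 5 + T + W)
K(11, n) - 1*23941 = (5 + 11 - 29) - 1*23941 = -13 - 23941 = -23954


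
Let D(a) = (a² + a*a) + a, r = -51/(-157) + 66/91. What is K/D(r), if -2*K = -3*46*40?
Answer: 187788899480/221509293 ≈ 847.77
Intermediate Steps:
r = 15003/14287 (r = -51*(-1/157) + 66*(1/91) = 51/157 + 66/91 = 15003/14287 ≈ 1.0501)
D(a) = a + 2*a² (D(a) = (a² + a²) + a = 2*a² + a = a + 2*a²)
K = 2760 (K = -(-3*46)*40/2 = -(-69)*40 = -½*(-5520) = 2760)
K/D(r) = 2760/((15003*(1 + 2*(15003/14287))/14287)) = 2760/((15003*(1 + 30006/14287)/14287)) = 2760/(((15003/14287)*(44293/14287))) = 2760/(664527879/204118369) = 2760*(204118369/664527879) = 187788899480/221509293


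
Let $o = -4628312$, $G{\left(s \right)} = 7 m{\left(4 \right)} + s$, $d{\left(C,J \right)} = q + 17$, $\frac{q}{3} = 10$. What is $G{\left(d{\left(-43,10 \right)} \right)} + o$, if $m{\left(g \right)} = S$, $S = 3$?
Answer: $-4628244$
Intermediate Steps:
$q = 30$ ($q = 3 \cdot 10 = 30$)
$m{\left(g \right)} = 3$
$d{\left(C,J \right)} = 47$ ($d{\left(C,J \right)} = 30 + 17 = 47$)
$G{\left(s \right)} = 21 + s$ ($G{\left(s \right)} = 7 \cdot 3 + s = 21 + s$)
$G{\left(d{\left(-43,10 \right)} \right)} + o = \left(21 + 47\right) - 4628312 = 68 - 4628312 = -4628244$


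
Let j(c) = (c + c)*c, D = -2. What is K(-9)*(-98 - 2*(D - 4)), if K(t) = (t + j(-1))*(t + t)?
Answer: -10836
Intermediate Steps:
j(c) = 2*c**2 (j(c) = (2*c)*c = 2*c**2)
K(t) = 2*t*(2 + t) (K(t) = (t + 2*(-1)**2)*(t + t) = (t + 2*1)*(2*t) = (t + 2)*(2*t) = (2 + t)*(2*t) = 2*t*(2 + t))
K(-9)*(-98 - 2*(D - 4)) = (2*(-9)*(2 - 9))*(-98 - 2*(-2 - 4)) = (2*(-9)*(-7))*(-98 - 2*(-6)) = 126*(-98 + 12) = 126*(-86) = -10836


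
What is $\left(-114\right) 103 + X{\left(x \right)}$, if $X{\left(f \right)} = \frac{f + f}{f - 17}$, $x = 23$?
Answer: $- \frac{35203}{3} \approx -11734.0$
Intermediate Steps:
$X{\left(f \right)} = \frac{2 f}{-17 + f}$
$\left(-114\right) 103 + X{\left(x \right)} = \left(-114\right) 103 + 2 \cdot 23 \frac{1}{-17 + 23} = -11742 + 2 \cdot 23 \cdot \frac{1}{6} = -11742 + \frac{23}{3} = - \frac{35203}{3}$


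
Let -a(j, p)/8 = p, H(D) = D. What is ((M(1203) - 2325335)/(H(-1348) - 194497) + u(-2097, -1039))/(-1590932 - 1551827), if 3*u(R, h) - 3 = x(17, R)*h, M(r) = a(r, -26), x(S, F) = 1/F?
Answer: -16062917807/3872070466309305 ≈ -4.1484e-6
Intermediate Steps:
a(j, p) = -8*p
M(r) = 208 (M(r) = -8*(-26) = 208)
u(R, h) = 1 + h/(3*R) (u(R, h) = 1 + (h/R)/3 = 1 + h/(3*R))
((M(1203) - 2325335)/(H(-1348) - 194497) + u(-2097, -1039))/(-1590932 - 1551827) = ((208 - 2325335)/(-1348 - 194497) + (-2097 + (1/3)*(-1039))/(-2097))/(-1590932 - 1551827) = (-2325127/(-195845) - (-2097 - 1039/3)/2097)/(-3142759) = (-2325127*(-1/195845) - 1/2097*(-7330/3))*(-1/3142759) = (2325127/195845 + 7330/6291)*(-1/3142759) = (16062917807/1232060895)*(-1/3142759) = -16062917807/3872070466309305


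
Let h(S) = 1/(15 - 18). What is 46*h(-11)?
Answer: -46/3 ≈ -15.333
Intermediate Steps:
h(S) = -⅓ (h(S) = 1/(-3) = -⅓)
46*h(-11) = 46*(-⅓) = -46/3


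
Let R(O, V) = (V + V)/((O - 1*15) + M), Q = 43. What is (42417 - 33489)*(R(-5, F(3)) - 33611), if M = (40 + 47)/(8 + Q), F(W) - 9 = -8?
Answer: -93324875040/311 ≈ -3.0008e+8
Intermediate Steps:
F(W) = 1 (F(W) = 9 - 8 = 1)
M = 29/17 (M = (40 + 47)/(8 + 43) = 87/51 = 87*(1/51) = 29/17 ≈ 1.7059)
R(O, V) = 2*V/(-226/17 + O) (R(O, V) = (V + V)/((O - 1*15) + 29/17) = (2*V)/((O - 15) + 29/17) = (2*V)/((-15 + O) + 29/17) = (2*V)/(-226/17 + O) = 2*V/(-226/17 + O))
(42417 - 33489)*(R(-5, F(3)) - 33611) = (42417 - 33489)*(34*1/(-226 + 17*(-5)) - 33611) = 8928*(34*1/(-226 - 85) - 33611) = 8928*(34*1/(-311) - 33611) = 8928*(34*1*(-1/311) - 33611) = 8928*(-34/311 - 33611) = 8928*(-10453055/311) = -93324875040/311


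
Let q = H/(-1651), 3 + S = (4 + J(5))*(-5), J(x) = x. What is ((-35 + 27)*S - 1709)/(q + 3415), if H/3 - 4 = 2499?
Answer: -2187575/5630656 ≈ -0.38851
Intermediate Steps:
H = 7509 (H = 12 + 3*2499 = 12 + 7497 = 7509)
S = -48 (S = -3 + (4 + 5)*(-5) = -3 + 9*(-5) = -3 - 45 = -48)
q = -7509/1651 (q = 7509/(-1651) = 7509*(-1/1651) = -7509/1651 ≈ -4.5481)
((-35 + 27)*S - 1709)/(q + 3415) = ((-35 + 27)*(-48) - 1709)/(-7509/1651 + 3415) = (-8*(-48) - 1709)/(5630656/1651) = (384 - 1709)*(1651/5630656) = -1325*1651/5630656 = -2187575/5630656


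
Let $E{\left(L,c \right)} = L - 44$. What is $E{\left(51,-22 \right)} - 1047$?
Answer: $-1040$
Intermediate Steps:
$E{\left(L,c \right)} = -44 + L$
$E{\left(51,-22 \right)} - 1047 = \left(-44 + 51\right) - 1047 = 7 - 1047 = -1040$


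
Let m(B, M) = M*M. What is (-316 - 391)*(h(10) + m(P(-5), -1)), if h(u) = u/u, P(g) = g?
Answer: -1414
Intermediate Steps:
m(B, M) = M²
h(u) = 1
(-316 - 391)*(h(10) + m(P(-5), -1)) = (-316 - 391)*(1 + (-1)²) = -707*(1 + 1) = -707*2 = -1414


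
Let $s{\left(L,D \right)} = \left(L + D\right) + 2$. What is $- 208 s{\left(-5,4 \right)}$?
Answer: $-208$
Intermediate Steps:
$s{\left(L,D \right)} = 2 + D + L$ ($s{\left(L,D \right)} = \left(D + L\right) + 2 = 2 + D + L$)
$- 208 s{\left(-5,4 \right)} = - 208 \left(2 + 4 - 5\right) = \left(-208\right) 1 = -208$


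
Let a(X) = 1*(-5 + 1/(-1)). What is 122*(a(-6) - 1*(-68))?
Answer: 7564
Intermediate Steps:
a(X) = -6 (a(X) = 1*(-5 - 1) = 1*(-6) = -6)
122*(a(-6) - 1*(-68)) = 122*(-6 - 1*(-68)) = 122*(-6 + 68) = 122*62 = 7564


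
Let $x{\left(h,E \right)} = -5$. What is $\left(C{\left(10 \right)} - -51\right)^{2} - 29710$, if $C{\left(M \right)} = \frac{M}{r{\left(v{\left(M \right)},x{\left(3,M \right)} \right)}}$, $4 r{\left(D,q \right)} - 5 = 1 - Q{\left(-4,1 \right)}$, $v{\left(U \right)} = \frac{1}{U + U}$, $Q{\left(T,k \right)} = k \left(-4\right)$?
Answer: $-26685$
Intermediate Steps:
$Q{\left(T,k \right)} = - 4 k$
$v{\left(U \right)} = \frac{1}{2 U}$
$r{\left(D,q \right)} = \frac{5}{2}$ ($r{\left(D,q \right)} = \frac{5}{4} + \frac{1 - \left(-4\right) 1}{4} = \frac{5}{4} + \frac{1 - -4}{4} = \frac{5}{4} + \frac{1 + 4}{4} = \frac{5}{4} + \frac{1}{4} \cdot 5 = \frac{5}{4} + \frac{5}{4} = \frac{5}{2}$)
$C{\left(M \right)} = \frac{2 M}{5}$ ($C{\left(M \right)} = \frac{M}{\frac{5}{2}} = M \frac{2}{5} = \frac{2 M}{5}$)
$\left(C{\left(10 \right)} - -51\right)^{2} - 29710 = \left(\frac{2}{5} \cdot 10 - -51\right)^{2} - 29710 = \left(4 + 51\right)^{2} - 29710 = 55^{2} - 29710 = 3025 - 29710 = -26685$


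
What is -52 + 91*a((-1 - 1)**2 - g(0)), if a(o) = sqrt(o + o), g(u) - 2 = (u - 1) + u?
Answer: -52 + 91*sqrt(6) ≈ 170.90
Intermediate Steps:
g(u) = 1 + 2*u (g(u) = 2 + ((u - 1) + u) = 2 + ((-1 + u) + u) = 2 + (-1 + 2*u) = 1 + 2*u)
a(o) = sqrt(2)*sqrt(o) (a(o) = sqrt(2*o) = sqrt(2)*sqrt(o))
-52 + 91*a((-1 - 1)**2 - g(0)) = -52 + 91*(sqrt(2)*sqrt((-1 - 1)**2 - (1 + 2*0))) = -52 + 91*(sqrt(2)*sqrt((-2)**2 - (1 + 0))) = -52 + 91*(sqrt(2)*sqrt(4 - 1*1)) = -52 + 91*(sqrt(2)*sqrt(4 - 1)) = -52 + 91*(sqrt(2)*sqrt(3)) = -52 + 91*sqrt(6)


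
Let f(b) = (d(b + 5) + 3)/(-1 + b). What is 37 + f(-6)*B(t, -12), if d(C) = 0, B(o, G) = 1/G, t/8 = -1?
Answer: 1037/28 ≈ 37.036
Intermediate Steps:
t = -8 (t = 8*(-1) = -8)
B(o, G) = 1/G
f(b) = 3/(-1 + b) (f(b) = (0 + 3)/(-1 + b) = 3/(-1 + b))
37 + f(-6)*B(t, -12) = 37 + (3/(-1 - 6))/(-12) = 37 + (3/(-7))*(-1/12) = 37 + (3*(-⅐))*(-1/12) = 37 - 3/7*(-1/12) = 37 + 1/28 = 1037/28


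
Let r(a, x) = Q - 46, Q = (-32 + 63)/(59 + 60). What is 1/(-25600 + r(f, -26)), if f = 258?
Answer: -119/3051843 ≈ -3.8993e-5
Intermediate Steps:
Q = 31/119 ≈ 0.26050
r(a, x) = -5443/119 (r(a, x) = 31/119 - 46 = -5443/119)
1/(-25600 + r(f, -26)) = 1/(-25600 - 5443/119) = 1/(-3051843/119) = -119/3051843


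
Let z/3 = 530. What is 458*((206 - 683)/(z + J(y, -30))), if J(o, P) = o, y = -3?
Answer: -72822/529 ≈ -137.66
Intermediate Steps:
z = 1590 (z = 3*530 = 1590)
458*((206 - 683)/(z + J(y, -30))) = 458*((206 - 683)/(1590 - 3)) = 458*(-477/1587) = 458*(-477*1/1587) = 458*(-159/529) = -72822/529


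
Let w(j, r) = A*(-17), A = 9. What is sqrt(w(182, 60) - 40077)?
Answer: 3*I*sqrt(4470) ≈ 200.57*I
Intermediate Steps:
w(j, r) = -153 (w(j, r) = 9*(-17) = -153)
sqrt(w(182, 60) - 40077) = sqrt(-153 - 40077) = sqrt(-40230) = 3*I*sqrt(4470)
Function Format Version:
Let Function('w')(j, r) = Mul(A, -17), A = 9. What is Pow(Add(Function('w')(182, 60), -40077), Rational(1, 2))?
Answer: Mul(3, I, Pow(4470, Rational(1, 2))) ≈ Mul(200.57, I)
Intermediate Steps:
Function('w')(j, r) = -153 (Function('w')(j, r) = Mul(9, -17) = -153)
Pow(Add(Function('w')(182, 60), -40077), Rational(1, 2)) = Pow(Add(-153, -40077), Rational(1, 2)) = Pow(-40230, Rational(1, 2)) = Mul(3, I, Pow(4470, Rational(1, 2)))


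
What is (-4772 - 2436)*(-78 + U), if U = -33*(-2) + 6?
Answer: 43248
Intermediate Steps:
U = 72 (U = 66 + 6 = 72)
(-4772 - 2436)*(-78 + U) = (-4772 - 2436)*(-78 + 72) = -7208*(-6) = 43248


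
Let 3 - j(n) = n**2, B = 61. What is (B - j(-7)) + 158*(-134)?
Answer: -21065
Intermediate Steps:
j(n) = 3 - n**2
(B - j(-7)) + 158*(-134) = (61 - (3 - 1*(-7)**2)) + 158*(-134) = (61 - (3 - 1*49)) - 21172 = (61 - (3 - 49)) - 21172 = (61 - 1*(-46)) - 21172 = (61 + 46) - 21172 = 107 - 21172 = -21065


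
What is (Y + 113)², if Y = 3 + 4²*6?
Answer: 44944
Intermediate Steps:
Y = 99 (Y = 3 + 16*6 = 3 + 96 = 99)
(Y + 113)² = (99 + 113)² = 212² = 44944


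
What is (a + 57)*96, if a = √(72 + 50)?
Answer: 5472 + 96*√122 ≈ 6532.4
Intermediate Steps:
a = √122 ≈ 11.045
(a + 57)*96 = (√122 + 57)*96 = (57 + √122)*96 = 5472 + 96*√122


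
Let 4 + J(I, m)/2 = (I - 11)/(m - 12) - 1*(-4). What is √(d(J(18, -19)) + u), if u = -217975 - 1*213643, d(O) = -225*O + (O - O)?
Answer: 4*I*√25917953/31 ≈ 656.9*I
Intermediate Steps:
J(I, m) = 2*(-11 + I)/(-12 + m) (J(I, m) = -8 + 2*((I - 11)/(m - 12) - 1*(-4)) = -8 + 2*((-11 + I)/(-12 + m) + 4) = -8 + 2*(4 + (-11 + I)/(-12 + m)) = -8 + (8 + 2*(-11 + I)/(-12 + m)) = 2*(-11 + I)/(-12 + m))
d(O) = -225*O (d(O) = -225*O + 0 = -225*O)
u = -431618 (u = -217975 - 213643 = -431618)
√(d(J(18, -19)) + u) = √(-450*(-11 + 18)/(-12 - 19) - 431618) = √(-450*7/(-31) - 431618) = √(-450*(-1)*7/31 - 431618) = √(-225*(-14/31) - 431618) = √(3150/31 - 431618) = √(-13377008/31) = 4*I*√25917953/31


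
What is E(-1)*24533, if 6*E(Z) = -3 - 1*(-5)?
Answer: 24533/3 ≈ 8177.7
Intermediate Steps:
E(Z) = ⅓ (E(Z) = (-3 - 1*(-5))/6 = (-3 + 5)/6 = (⅙)*2 = ⅓)
E(-1)*24533 = (⅓)*24533 = 24533/3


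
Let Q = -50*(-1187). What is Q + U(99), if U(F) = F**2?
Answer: 69151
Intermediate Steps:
Q = 59350
Q + U(99) = 59350 + 99**2 = 59350 + 9801 = 69151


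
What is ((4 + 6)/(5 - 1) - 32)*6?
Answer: -177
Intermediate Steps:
((4 + 6)/(5 - 1) - 32)*6 = (10/4 - 32)*6 = ((¼)*10 - 32)*6 = (5/2 - 32)*6 = -59/2*6 = -177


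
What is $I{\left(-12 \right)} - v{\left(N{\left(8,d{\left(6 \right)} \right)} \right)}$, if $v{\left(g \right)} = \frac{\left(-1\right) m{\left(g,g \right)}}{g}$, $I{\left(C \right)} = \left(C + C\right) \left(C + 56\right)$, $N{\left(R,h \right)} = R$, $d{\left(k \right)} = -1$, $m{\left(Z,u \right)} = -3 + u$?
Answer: $- \frac{8443}{8} \approx -1055.4$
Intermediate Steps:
$I{\left(C \right)} = 2 C \left(56 + C\right)$
$v{\left(g \right)} = \frac{3 - g}{g}$ ($v{\left(g \right)} = \frac{\left(-1\right) \left(-3 + g\right)}{g} = \frac{3 - g}{g}$)
$I{\left(-12 \right)} - v{\left(N{\left(8,d{\left(6 \right)} \right)} \right)} = 2 \left(-12\right) \left(56 - 12\right) - \frac{3 - 8}{8} = 2 \left(-12\right) 44 - \frac{3 - 8}{8} = -1056 - \frac{1}{8} \left(-5\right) = -1056 - - \frac{5}{8} = -1056 + \frac{5}{8} = - \frac{8443}{8}$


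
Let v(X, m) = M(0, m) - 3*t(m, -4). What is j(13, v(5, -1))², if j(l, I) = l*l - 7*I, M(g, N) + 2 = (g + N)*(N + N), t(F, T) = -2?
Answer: 16129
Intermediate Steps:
M(g, N) = -2 + 2*N*(N + g) (M(g, N) = -2 + (g + N)*(N + N) = -2 + (N + g)*(2*N) = -2 + 2*N*(N + g))
v(X, m) = 4 + 2*m² (v(X, m) = (-2 + 2*m² + 2*m*0) - 3*(-2) = (-2 + 2*m² + 0) + 6 = (-2 + 2*m²) + 6 = 4 + 2*m²)
j(l, I) = l² - 7*I
j(13, v(5, -1))² = (13² - 7*(4 + 2*(-1)²))² = (169 - 7*(4 + 2*1))² = (169 - 7*(4 + 2))² = (169 - 7*6)² = (169 - 42)² = 127² = 16129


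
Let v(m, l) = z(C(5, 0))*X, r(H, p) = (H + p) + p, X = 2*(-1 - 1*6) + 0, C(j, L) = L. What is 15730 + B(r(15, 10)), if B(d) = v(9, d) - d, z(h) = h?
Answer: 15695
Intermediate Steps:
X = -14 (X = 2*(-1 - 6) + 0 = 2*(-7) + 0 = -14 + 0 = -14)
r(H, p) = H + 2*p
v(m, l) = 0 (v(m, l) = 0*(-14) = 0)
B(d) = -d (B(d) = 0 - d = -d)
15730 + B(r(15, 10)) = 15730 - (15 + 2*10) = 15730 - (15 + 20) = 15730 - 1*35 = 15730 - 35 = 15695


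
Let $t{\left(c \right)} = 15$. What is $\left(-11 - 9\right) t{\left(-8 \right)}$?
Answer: $-300$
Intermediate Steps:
$\left(-11 - 9\right) t{\left(-8 \right)} = \left(-11 - 9\right) 15 = \left(-20\right) 15 = -300$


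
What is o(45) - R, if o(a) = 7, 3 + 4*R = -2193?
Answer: 556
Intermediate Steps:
R = -549 (R = -3/4 + (1/4)*(-2193) = -3/4 - 2193/4 = -549)
o(45) - R = 7 - 1*(-549) = 7 + 549 = 556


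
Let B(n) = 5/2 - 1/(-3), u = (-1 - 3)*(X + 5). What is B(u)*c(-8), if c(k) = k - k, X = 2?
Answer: 0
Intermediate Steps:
c(k) = 0
u = -28 (u = (-1 - 3)*(2 + 5) = -4*7 = -28)
B(n) = 17/6 (B(n) = 5*(1/2) - 1*(-1/3) = 5/2 + 1/3 = 17/6)
B(u)*c(-8) = (17/6)*0 = 0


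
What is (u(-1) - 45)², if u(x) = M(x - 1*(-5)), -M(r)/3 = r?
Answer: 3249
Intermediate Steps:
M(r) = -3*r
u(x) = -15 - 3*x (u(x) = -3*(x - 1*(-5)) = -3*(x + 5) = -3*(5 + x) = -15 - 3*x)
(u(-1) - 45)² = ((-15 - 3*(-1)) - 45)² = ((-15 + 3) - 45)² = (-12 - 45)² = (-57)² = 3249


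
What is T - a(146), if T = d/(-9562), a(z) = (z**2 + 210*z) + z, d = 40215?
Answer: -71204397/1366 ≈ -52126.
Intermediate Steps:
a(z) = z**2 + 211*z
T = -5745/1366 (T = 40215/(-9562) = 40215*(-1/9562) = -5745/1366 ≈ -4.2057)
T - a(146) = -5745/1366 - 146*(211 + 146) = -5745/1366 - 146*357 = -5745/1366 - 1*52122 = -5745/1366 - 52122 = -71204397/1366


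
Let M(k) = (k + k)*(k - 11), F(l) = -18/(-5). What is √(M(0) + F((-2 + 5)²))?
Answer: 3*√10/5 ≈ 1.8974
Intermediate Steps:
F(l) = 18/5 (F(l) = -18*(-⅕) = 18/5)
M(k) = 2*k*(-11 + k) (M(k) = (2*k)*(-11 + k) = 2*k*(-11 + k))
√(M(0) + F((-2 + 5)²)) = √(2*0*(-11 + 0) + 18/5) = √(2*0*(-11) + 18/5) = √(0 + 18/5) = √(18/5) = 3*√10/5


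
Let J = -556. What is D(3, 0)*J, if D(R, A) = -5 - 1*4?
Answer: 5004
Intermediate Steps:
D(R, A) = -9 (D(R, A) = -5 - 4 = -9)
D(3, 0)*J = -9*(-556) = 5004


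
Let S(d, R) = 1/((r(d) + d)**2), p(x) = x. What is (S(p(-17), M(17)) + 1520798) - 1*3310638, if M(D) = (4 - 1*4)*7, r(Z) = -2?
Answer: -646132239/361 ≈ -1.7898e+6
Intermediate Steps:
M(D) = 0 (M(D) = (4 - 4)*7 = 0*7 = 0)
S(d, R) = (-2 + d)**(-2) (S(d, R) = 1/((-2 + d)**2) = (-2 + d)**(-2))
(S(p(-17), M(17)) + 1520798) - 1*3310638 = ((-2 - 17)**(-2) + 1520798) - 1*3310638 = ((-19)**(-2) + 1520798) - 3310638 = (1/361 + 1520798) - 3310638 = 549008079/361 - 3310638 = -646132239/361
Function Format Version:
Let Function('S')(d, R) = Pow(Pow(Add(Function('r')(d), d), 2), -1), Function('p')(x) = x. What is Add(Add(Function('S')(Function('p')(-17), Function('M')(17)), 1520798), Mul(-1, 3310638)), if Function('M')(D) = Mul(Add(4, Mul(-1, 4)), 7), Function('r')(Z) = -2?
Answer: Rational(-646132239, 361) ≈ -1.7898e+6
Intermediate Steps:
Function('M')(D) = 0 (Function('M')(D) = Mul(Add(4, -4), 7) = Mul(0, 7) = 0)
Function('S')(d, R) = Pow(Add(-2, d), -2) (Function('S')(d, R) = Pow(Pow(Add(-2, d), 2), -1) = Pow(Add(-2, d), -2))
Add(Add(Function('S')(Function('p')(-17), Function('M')(17)), 1520798), Mul(-1, 3310638)) = Add(Add(Pow(Add(-2, -17), -2), 1520798), Mul(-1, 3310638)) = Add(Add(Pow(-19, -2), 1520798), -3310638) = Add(Add(Rational(1, 361), 1520798), -3310638) = Add(Rational(549008079, 361), -3310638) = Rational(-646132239, 361)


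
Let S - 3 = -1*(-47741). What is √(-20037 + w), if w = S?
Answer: √27707 ≈ 166.45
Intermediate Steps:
S = 47744 (S = 3 - 1*(-47741) = 3 + 47741 = 47744)
w = 47744
√(-20037 + w) = √(-20037 + 47744) = √27707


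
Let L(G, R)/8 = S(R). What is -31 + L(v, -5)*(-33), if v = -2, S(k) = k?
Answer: 1289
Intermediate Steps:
L(G, R) = 8*R
-31 + L(v, -5)*(-33) = -31 + (8*(-5))*(-33) = -31 - 40*(-33) = -31 + 1320 = 1289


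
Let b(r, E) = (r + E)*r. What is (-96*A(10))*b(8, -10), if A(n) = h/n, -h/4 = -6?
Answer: 18432/5 ≈ 3686.4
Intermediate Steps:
h = 24 (h = -4*(-6) = 24)
A(n) = 24/n
b(r, E) = r*(E + r) (b(r, E) = (E + r)*r = r*(E + r))
(-96*A(10))*b(8, -10) = (-2304/10)*(8*(-10 + 8)) = (-2304/10)*(8*(-2)) = -96*12/5*(-16) = -1152/5*(-16) = 18432/5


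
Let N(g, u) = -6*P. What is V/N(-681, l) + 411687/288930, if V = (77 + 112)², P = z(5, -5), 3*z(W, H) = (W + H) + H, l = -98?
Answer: 34416618/9631 ≈ 3573.5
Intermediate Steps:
z(W, H) = W/3 + 2*H/3 (z(W, H) = ((W + H) + H)/3 = ((H + W) + H)/3 = (W + 2*H)/3 = W/3 + 2*H/3)
P = -5/3 (P = (⅓)*5 + (⅔)*(-5) = 5/3 - 10/3 = -5/3 ≈ -1.6667)
V = 35721 (V = 189² = 35721)
N(g, u) = 10 (N(g, u) = -6*(-5/3) = 10)
V/N(-681, l) + 411687/288930 = 35721/10 + 411687/288930 = 35721*(⅒) + 411687*(1/288930) = 35721/10 + 137229/96310 = 34416618/9631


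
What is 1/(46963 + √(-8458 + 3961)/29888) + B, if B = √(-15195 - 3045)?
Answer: 41951697743872/1970177581145465233 + 8*I*√285 - 29888*I*√4497/1970177581145465233 ≈ 2.1293e-5 + 135.06*I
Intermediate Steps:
B = 8*I*√285 (B = √(-18240) = 8*I*√285 ≈ 135.06*I)
1/(46963 + √(-8458 + 3961)/29888) + B = 1/(46963 + √(-8458 + 3961)/29888) + 8*I*√285 = 1/(46963 + √(-4497)*(1/29888)) + 8*I*√285 = 1/(46963 + (I*√4497)*(1/29888)) + 8*I*√285 = 1/(46963 + I*√4497/29888) + 8*I*√285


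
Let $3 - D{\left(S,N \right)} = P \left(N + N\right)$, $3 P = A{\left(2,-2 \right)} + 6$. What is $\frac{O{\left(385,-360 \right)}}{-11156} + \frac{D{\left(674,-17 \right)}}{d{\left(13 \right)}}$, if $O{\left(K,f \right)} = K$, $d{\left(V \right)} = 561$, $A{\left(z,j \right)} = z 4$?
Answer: $\frac{4762705}{18775548} \approx 0.25367$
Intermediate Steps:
$A{\left(z,j \right)} = 4 z$
$P = \frac{14}{3}$ ($P = \frac{4 \cdot 2 + 6}{3} = \frac{8 + 6}{3} = \frac{1}{3} \cdot 14 = \frac{14}{3} \approx 4.6667$)
$D{\left(S,N \right)} = 3 - \frac{28 N}{3}$ ($D{\left(S,N \right)} = 3 - \frac{14 \left(N + N\right)}{3} = 3 - \frac{14 \cdot 2 N}{3} = 3 - \frac{28 N}{3}$)
$\frac{O{\left(385,-360 \right)}}{-11156} + \frac{D{\left(674,-17 \right)}}{d{\left(13 \right)}} = \frac{385}{-11156} + \frac{3 - - \frac{476}{3}}{561} = 385 \left(- \frac{1}{11156}\right) + \left(3 + \frac{476}{3}\right) \frac{1}{561} = - \frac{385}{11156} + \frac{485}{3} \cdot \frac{1}{561} = - \frac{385}{11156} + \frac{485}{1683} = \frac{4762705}{18775548}$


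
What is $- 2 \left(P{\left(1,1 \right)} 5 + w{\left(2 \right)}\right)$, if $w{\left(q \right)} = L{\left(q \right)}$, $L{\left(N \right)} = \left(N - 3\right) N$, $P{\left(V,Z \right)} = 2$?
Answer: $-16$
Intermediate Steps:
$L{\left(N \right)} = N \left(-3 + N\right)$ ($L{\left(N \right)} = \left(-3 + N\right) N = N \left(-3 + N\right)$)
$w{\left(q \right)} = q \left(-3 + q\right)$
$- 2 \left(P{\left(1,1 \right)} 5 + w{\left(2 \right)}\right) = - 2 \left(2 \cdot 5 + 2 \left(-3 + 2\right)\right) = - 2 \left(10 + 2 \left(-1\right)\right) = - 2 \left(10 - 2\right) = \left(-2\right) 8 = -16$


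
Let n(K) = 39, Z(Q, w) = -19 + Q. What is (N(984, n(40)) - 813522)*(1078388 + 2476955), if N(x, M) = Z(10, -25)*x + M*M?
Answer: -2918428188951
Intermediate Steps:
N(x, M) = M**2 - 9*x (N(x, M) = (-19 + 10)*x + M*M = -9*x + M**2 = M**2 - 9*x)
(N(984, n(40)) - 813522)*(1078388 + 2476955) = ((39**2 - 9*984) - 813522)*(1078388 + 2476955) = ((1521 - 8856) - 813522)*3555343 = (-7335 - 813522)*3555343 = -820857*3555343 = -2918428188951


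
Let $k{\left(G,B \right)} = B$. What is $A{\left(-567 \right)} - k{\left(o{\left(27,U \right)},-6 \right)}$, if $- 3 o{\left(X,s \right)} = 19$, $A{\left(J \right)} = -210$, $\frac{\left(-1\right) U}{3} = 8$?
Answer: $-204$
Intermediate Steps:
$U = -24$ ($U = \left(-3\right) 8 = -24$)
$o{\left(X,s \right)} = - \frac{19}{3}$ ($o{\left(X,s \right)} = \left(- \frac{1}{3}\right) 19 = - \frac{19}{3}$)
$A{\left(-567 \right)} - k{\left(o{\left(27,U \right)},-6 \right)} = -210 - -6 = -210 + 6 = -204$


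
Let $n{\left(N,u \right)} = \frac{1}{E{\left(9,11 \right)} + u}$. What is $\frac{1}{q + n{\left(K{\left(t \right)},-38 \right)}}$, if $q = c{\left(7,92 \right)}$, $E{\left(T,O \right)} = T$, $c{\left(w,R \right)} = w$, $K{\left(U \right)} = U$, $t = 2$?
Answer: $\frac{29}{202} \approx 0.14356$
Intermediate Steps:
$q = 7$
$n{\left(N,u \right)} = \frac{1}{9 + u}$
$\frac{1}{q + n{\left(K{\left(t \right)},-38 \right)}} = \frac{1}{7 + \frac{1}{9 - 38}} = \frac{1}{7 + \frac{1}{-29}} = \frac{1}{7 - \frac{1}{29}} = \frac{1}{\frac{202}{29}} = \frac{29}{202}$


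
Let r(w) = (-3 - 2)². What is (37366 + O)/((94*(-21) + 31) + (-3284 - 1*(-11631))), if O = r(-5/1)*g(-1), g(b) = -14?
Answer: 9254/1601 ≈ 5.7801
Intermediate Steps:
r(w) = 25 (r(w) = (-5)² = 25)
O = -350 (O = 25*(-14) = -350)
(37366 + O)/((94*(-21) + 31) + (-3284 - 1*(-11631))) = (37366 - 350)/((94*(-21) + 31) + (-3284 - 1*(-11631))) = 37016/((-1974 + 31) + (-3284 + 11631)) = 37016/(-1943 + 8347) = 37016/6404 = 37016*(1/6404) = 9254/1601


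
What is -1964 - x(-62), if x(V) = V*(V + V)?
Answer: -9652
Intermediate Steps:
x(V) = 2*V**2 (x(V) = V*(2*V) = 2*V**2)
-1964 - x(-62) = -1964 - 2*(-62)**2 = -1964 - 2*3844 = -1964 - 1*7688 = -1964 - 7688 = -9652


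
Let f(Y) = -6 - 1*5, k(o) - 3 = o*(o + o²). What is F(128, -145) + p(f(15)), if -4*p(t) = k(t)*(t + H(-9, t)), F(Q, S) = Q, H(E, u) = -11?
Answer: -13021/2 ≈ -6510.5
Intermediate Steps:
k(o) = 3 + o*(o + o²)
f(Y) = -11 (f(Y) = -6 - 5 = -11)
p(t) = -(-11 + t)*(3 + t² + t³)/4 (p(t) = -(3 + t² + t³)*(t - 11)/4 = -(3 + t² + t³)*(-11 + t)/4 = -(-11 + t)*(3 + t² + t³)/4)
F(128, -145) + p(f(15)) = 128 - (-11 - 11)*(3 + (-11)² + (-11)³)/4 = 128 - ¼*(-22)*(3 + 121 - 1331) = 128 - ¼*(-22)*(-1207) = 128 - 13277/2 = -13021/2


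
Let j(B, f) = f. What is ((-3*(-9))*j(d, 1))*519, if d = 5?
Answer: 14013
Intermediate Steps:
((-3*(-9))*j(d, 1))*519 = (-3*(-9)*1)*519 = (27*1)*519 = 27*519 = 14013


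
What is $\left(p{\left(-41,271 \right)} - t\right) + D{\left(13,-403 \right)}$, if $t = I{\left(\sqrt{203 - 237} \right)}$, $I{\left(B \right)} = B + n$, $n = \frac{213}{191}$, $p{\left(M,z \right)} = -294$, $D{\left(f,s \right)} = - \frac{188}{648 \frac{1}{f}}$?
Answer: $- \frac{9248155}{30942} - i \sqrt{34} \approx -298.89 - 5.831 i$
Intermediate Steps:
$D{\left(f,s \right)} = - \frac{47 f}{162}$ ($D{\left(f,s \right)} = - 188 \frac{f}{648} = - \frac{47 f}{162}$)
$n = \frac{213}{191}$ ($n = 213 \cdot \frac{1}{191} = \frac{213}{191} \approx 1.1152$)
$I{\left(B \right)} = \frac{213}{191} + B$ ($I{\left(B \right)} = B + \frac{213}{191} = \frac{213}{191} + B$)
$t = \frac{213}{191} + i \sqrt{34}$ ($t = \frac{213}{191} + \sqrt{203 - 237} = \frac{213}{191} + \sqrt{-34} = \frac{213}{191} + i \sqrt{34} \approx 1.1152 + 5.831 i$)
$\left(p{\left(-41,271 \right)} - t\right) + D{\left(13,-403 \right)} = \left(-294 - \left(\frac{213}{191} + i \sqrt{34}\right)\right) - \frac{611}{162} = \left(- \frac{56367}{191} - i \sqrt{34}\right) - \frac{611}{162} = - \frac{9248155}{30942} - i \sqrt{34}$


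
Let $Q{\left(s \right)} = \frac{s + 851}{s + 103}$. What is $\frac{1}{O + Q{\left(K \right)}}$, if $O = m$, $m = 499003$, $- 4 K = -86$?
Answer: $\frac{249}{124253492} \approx 2.004 \cdot 10^{-6}$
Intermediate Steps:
$K = \frac{43}{2}$ ($K = \left(- \frac{1}{4}\right) \left(-86\right) = \frac{43}{2} \approx 21.5$)
$Q{\left(s \right)} = \frac{851 + s}{103 + s}$
$O = 499003$
$\frac{1}{O + Q{\left(K \right)}} = \frac{1}{499003 + \frac{851 + \frac{43}{2}}{103 + \frac{43}{2}}} = \frac{1}{499003 + \frac{1}{\frac{249}{2}} \cdot \frac{1745}{2}} = \frac{1}{499003 + \frac{2}{249} \cdot \frac{1745}{2}} = \frac{1}{499003 + \frac{1745}{249}} = \frac{1}{\frac{124253492}{249}} = \frac{249}{124253492}$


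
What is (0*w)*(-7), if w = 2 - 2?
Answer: 0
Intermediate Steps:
w = 0
(0*w)*(-7) = (0*0)*(-7) = 0*(-7) = 0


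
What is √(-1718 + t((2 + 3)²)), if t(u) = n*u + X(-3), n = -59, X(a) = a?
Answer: 2*I*√799 ≈ 56.533*I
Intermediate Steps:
t(u) = -3 - 59*u (t(u) = -59*u - 3 = -3 - 59*u)
√(-1718 + t((2 + 3)²)) = √(-1718 + (-3 - 59*(2 + 3)²)) = √(-1718 + (-3 - 59*5²)) = √(-1718 + (-3 - 59*25)) = √(-1718 + (-3 - 1475)) = √(-1718 - 1478) = √(-3196) = 2*I*√799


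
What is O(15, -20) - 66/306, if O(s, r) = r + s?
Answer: -266/51 ≈ -5.2157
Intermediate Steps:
O(15, -20) - 66/306 = (-20 + 15) - 66/306 = -5 - 66*1/306 = -5 - 11/51 = -266/51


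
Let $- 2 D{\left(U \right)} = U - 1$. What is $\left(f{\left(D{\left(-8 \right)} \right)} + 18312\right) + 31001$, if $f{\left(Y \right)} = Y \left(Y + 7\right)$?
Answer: $\frac{197459}{4} \approx 49365.0$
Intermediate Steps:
$D{\left(U \right)} = \frac{1}{2} - \frac{U}{2}$ ($D{\left(U \right)} = - \frac{U - 1}{2} = - \frac{-1 + U}{2} = \frac{1}{2} - \frac{U}{2}$)
$f{\left(Y \right)} = Y \left(7 + Y\right)$
$\left(f{\left(D{\left(-8 \right)} \right)} + 18312\right) + 31001 = \left(\left(\frac{1}{2} - -4\right) \left(7 + \left(\frac{1}{2} - -4\right)\right) + 18312\right) + 31001 = \left(\left(\frac{1}{2} + 4\right) \left(7 + \left(\frac{1}{2} + 4\right)\right) + 18312\right) + 31001 = \left(\frac{9 \left(7 + \frac{9}{2}\right)}{2} + 18312\right) + 31001 = \left(\frac{9}{2} \cdot \frac{23}{2} + 18312\right) + 31001 = \left(\frac{207}{4} + 18312\right) + 31001 = \frac{73455}{4} + 31001 = \frac{197459}{4}$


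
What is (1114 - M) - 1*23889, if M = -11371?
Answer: -11404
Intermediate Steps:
(1114 - M) - 1*23889 = (1114 - 1*(-11371)) - 1*23889 = (1114 + 11371) - 23889 = 12485 - 23889 = -11404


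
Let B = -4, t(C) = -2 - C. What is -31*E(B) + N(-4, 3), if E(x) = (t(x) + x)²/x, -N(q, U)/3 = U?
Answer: 22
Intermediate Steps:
N(q, U) = -3*U
E(x) = 4/x (E(x) = ((-2 - x) + x)²/x = (-2)²/x = 4/x)
-31*E(B) + N(-4, 3) = -124/(-4) - 3*3 = -124*(-1)/4 - 9 = -31*(-1) - 9 = 31 - 9 = 22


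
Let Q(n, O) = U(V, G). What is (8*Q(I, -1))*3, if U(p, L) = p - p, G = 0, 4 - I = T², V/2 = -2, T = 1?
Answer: 0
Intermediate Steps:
V = -4 (V = 2*(-2) = -4)
I = 3 (I = 4 - 1*1² = 4 - 1*1 = 4 - 1 = 3)
U(p, L) = 0
Q(n, O) = 0
(8*Q(I, -1))*3 = (8*0)*3 = 0*3 = 0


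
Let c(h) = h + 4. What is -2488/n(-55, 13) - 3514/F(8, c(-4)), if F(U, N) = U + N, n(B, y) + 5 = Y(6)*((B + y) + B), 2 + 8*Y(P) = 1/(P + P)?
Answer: -4031899/7004 ≈ -575.66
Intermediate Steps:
c(h) = 4 + h
Y(P) = -1/4 + 1/(16*P) (Y(P) = -1/4 + 1/(8*(P + P)) = -1/4 + 1/(8*((2*P))) = -1/4 + (1/(2*P))/8 = -1/4 + 1/(16*P))
n(B, y) = -5 - 23*B/48 - 23*y/96 (n(B, y) = -5 + ((1/16)*(1 - 4*6)/6)*((B + y) + B) = -5 + ((1/16)*(1/6)*(1 - 24))*(y + 2*B) = -5 + ((1/16)*(1/6)*(-23))*(y + 2*B) = -5 - 23*(y + 2*B)/96 = -5 + (-23*B/48 - 23*y/96) = -5 - 23*B/48 - 23*y/96)
F(U, N) = N + U
-2488/n(-55, 13) - 3514/F(8, c(-4)) = -2488/(-5 - 23/48*(-55) - 23/96*13) - 3514/((4 - 4) + 8) = -2488/(-5 + 1265/48 - 299/96) - 3514/(0 + 8) = -2488/1751/96 - 3514/8 = -2488*96/1751 - 3514*1/8 = -238848/1751 - 1757/4 = -4031899/7004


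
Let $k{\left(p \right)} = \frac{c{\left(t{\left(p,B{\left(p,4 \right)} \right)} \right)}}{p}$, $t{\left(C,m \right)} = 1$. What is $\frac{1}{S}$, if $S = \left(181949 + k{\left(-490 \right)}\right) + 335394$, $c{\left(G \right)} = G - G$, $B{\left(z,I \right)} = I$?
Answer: $\frac{1}{517343} \approx 1.933 \cdot 10^{-6}$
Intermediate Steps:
$c{\left(G \right)} = 0$
$k{\left(p \right)} = 0$ ($k{\left(p \right)} = \frac{0}{p} = 0$)
$S = 517343$ ($S = \left(181949 + 0\right) + 335394 = 181949 + 335394 = 517343$)
$\frac{1}{S} = \frac{1}{517343}$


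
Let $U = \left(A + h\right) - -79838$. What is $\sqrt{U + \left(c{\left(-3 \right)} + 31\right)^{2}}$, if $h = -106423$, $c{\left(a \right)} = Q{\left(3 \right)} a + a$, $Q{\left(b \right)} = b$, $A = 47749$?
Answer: $5 \sqrt{861} \approx 146.71$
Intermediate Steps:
$c{\left(a \right)} = 4 a$ ($c{\left(a \right)} = 3 a + a = 4 a$)
$U = 21164$ ($U = \left(47749 - 106423\right) - -79838 = -58674 + 79838 = 21164$)
$\sqrt{U + \left(c{\left(-3 \right)} + 31\right)^{2}} = \sqrt{21164 + \left(4 \left(-3\right) + 31\right)^{2}} = \sqrt{21164 + \left(-12 + 31\right)^{2}} = \sqrt{21164 + 19^{2}} = \sqrt{21164 + 361} = \sqrt{21525} = 5 \sqrt{861}$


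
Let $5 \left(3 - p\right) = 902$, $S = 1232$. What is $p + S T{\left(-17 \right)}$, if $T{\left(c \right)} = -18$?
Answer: $- \frac{111767}{5} \approx -22353.0$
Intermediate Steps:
$p = - \frac{887}{5}$ ($p = 3 - \frac{902}{5} = - \frac{887}{5} \approx -177.4$)
$p + S T{\left(-17 \right)} = - \frac{887}{5} + 1232 \left(-18\right) = - \frac{887}{5} - 22176 = - \frac{111767}{5}$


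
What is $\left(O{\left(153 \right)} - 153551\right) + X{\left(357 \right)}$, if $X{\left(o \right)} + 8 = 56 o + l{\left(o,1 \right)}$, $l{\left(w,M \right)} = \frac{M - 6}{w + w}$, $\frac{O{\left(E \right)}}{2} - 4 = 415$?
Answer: $- \frac{94768511}{714} \approx -1.3273 \cdot 10^{5}$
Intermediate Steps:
$O{\left(E \right)} = 838$ ($O{\left(E \right)} = 8 + 2 \cdot 415 = 8 + 830 = 838$)
$l{\left(w,M \right)} = \frac{-6 + M}{2 w}$
$X{\left(o \right)} = -8 + 56 o - \frac{5}{2 o}$ ($X{\left(o \right)} = -8 + \left(56 o + \frac{-6 + 1}{2 o}\right) = -8 + \left(56 o + \frac{1}{2} \frac{1}{o} \left(-5\right)\right) = -8 + \left(56 o - \frac{5}{2 o}\right) = -8 + 56 o - \frac{5}{2 o}$)
$\left(O{\left(153 \right)} - 153551\right) + X{\left(357 \right)} = \left(838 - 153551\right) - \left(-19984 + \frac{5}{714}\right) = \left(838 - 153551\right) - - \frac{14268571}{714} = -152713 - - \frac{14268571}{714} = -152713 + \frac{14268571}{714} = - \frac{94768511}{714}$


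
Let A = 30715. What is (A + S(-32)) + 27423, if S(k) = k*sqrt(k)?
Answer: 58138 - 128*I*sqrt(2) ≈ 58138.0 - 181.02*I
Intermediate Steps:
S(k) = k**(3/2)
(A + S(-32)) + 27423 = (30715 + (-32)**(3/2)) + 27423 = (30715 - 128*I*sqrt(2)) + 27423 = 58138 - 128*I*sqrt(2)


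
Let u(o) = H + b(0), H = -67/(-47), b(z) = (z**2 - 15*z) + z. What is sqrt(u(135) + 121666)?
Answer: sqrt(268763343)/47 ≈ 348.81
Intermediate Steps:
b(z) = z**2 - 14*z
H = 67/47 (H = -67*(-1/47) = 67/47 ≈ 1.4255)
u(o) = 67/47 (u(o) = 67/47 + 0*(-14 + 0) = 67/47 + 0*(-14) = 67/47 + 0 = 67/47)
sqrt(u(135) + 121666) = sqrt(67/47 + 121666) = sqrt(5718369/47) = sqrt(268763343)/47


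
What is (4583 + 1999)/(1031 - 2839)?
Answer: -3291/904 ≈ -3.6405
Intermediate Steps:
(4583 + 1999)/(1031 - 2839) = 6582/(-1808) = 6582*(-1/1808) = -3291/904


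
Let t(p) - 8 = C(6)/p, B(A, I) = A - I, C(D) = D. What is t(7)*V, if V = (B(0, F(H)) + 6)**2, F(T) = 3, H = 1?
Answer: 558/7 ≈ 79.714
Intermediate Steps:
V = 9 (V = ((0 - 1*3) + 6)**2 = ((0 - 3) + 6)**2 = (-3 + 6)**2 = 3**2 = 9)
t(p) = 8 + 6/p
t(7)*V = (8 + 6/7)*9 = (62/7)*9 = 558/7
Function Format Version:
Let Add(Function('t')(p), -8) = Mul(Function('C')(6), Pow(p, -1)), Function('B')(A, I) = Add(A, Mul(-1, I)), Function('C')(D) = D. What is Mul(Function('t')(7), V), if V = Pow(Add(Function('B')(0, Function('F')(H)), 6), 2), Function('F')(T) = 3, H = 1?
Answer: Rational(558, 7) ≈ 79.714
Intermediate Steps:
V = 9 (V = Pow(Add(Add(0, Mul(-1, 3)), 6), 2) = Pow(Add(Add(0, -3), 6), 2) = Pow(Add(-3, 6), 2) = Pow(3, 2) = 9)
Function('t')(p) = Add(8, Mul(6, Pow(p, -1)))
Mul(Function('t')(7), V) = Mul(Add(8, Mul(6, Pow(7, -1))), 9) = Mul(Add(8, Mul(6, Rational(1, 7))), 9) = Mul(Add(8, Rational(6, 7)), 9) = Mul(Rational(62, 7), 9) = Rational(558, 7)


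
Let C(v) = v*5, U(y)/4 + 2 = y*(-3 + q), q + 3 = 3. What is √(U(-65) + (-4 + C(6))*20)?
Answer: 2*√323 ≈ 35.944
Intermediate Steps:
q = 0 (q = -3 + 3 = 0)
U(y) = -8 - 12*y (U(y) = -8 + 4*(y*(-3 + 0)) = -8 + 4*(y*(-3)) = -8 + 4*(-3*y) = -8 - 12*y)
C(v) = 5*v
√(U(-65) + (-4 + C(6))*20) = √((-8 - 12*(-65)) + (-4 + 5*6)*20) = √((-8 + 780) + (-4 + 30)*20) = √(772 + 26*20) = √(772 + 520) = √1292 = 2*√323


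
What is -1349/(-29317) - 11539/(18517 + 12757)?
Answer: -15584223/48255782 ≈ -0.32295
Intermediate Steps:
-1349/(-29317) - 11539/(18517 + 12757) = -1349*(-1/29317) - 11539/31274 = 71/1543 - 11539*1/31274 = 71/1543 - 11539/31274 = -15584223/48255782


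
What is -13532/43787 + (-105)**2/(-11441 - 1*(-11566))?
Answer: 19242407/218935 ≈ 87.891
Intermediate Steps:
-13532/43787 + (-105)**2/(-11441 - 1*(-11566)) = -13532*1/43787 + 11025/(-11441 + 11566) = -13532/43787 + 11025/125 = -13532/43787 + 11025*(1/125) = -13532/43787 + 441/5 = 19242407/218935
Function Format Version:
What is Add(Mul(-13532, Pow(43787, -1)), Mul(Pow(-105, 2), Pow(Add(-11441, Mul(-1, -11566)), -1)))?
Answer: Rational(19242407, 218935) ≈ 87.891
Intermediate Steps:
Add(Mul(-13532, Pow(43787, -1)), Mul(Pow(-105, 2), Pow(Add(-11441, Mul(-1, -11566)), -1))) = Add(Mul(-13532, Rational(1, 43787)), Mul(11025, Pow(Add(-11441, 11566), -1))) = Add(Rational(-13532, 43787), Mul(11025, Pow(125, -1))) = Add(Rational(-13532, 43787), Mul(11025, Rational(1, 125))) = Add(Rational(-13532, 43787), Rational(441, 5)) = Rational(19242407, 218935)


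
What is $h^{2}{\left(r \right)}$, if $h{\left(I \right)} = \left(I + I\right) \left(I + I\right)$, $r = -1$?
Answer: $16$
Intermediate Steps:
$h{\left(I \right)} = 4 I^{2}$ ($h{\left(I \right)} = 2 I 2 I = 4 I^{2}$)
$h^{2}{\left(r \right)} = \left(4 \left(-1\right)^{2}\right)^{2} = \left(4 \cdot 1\right)^{2} = 4^{2} = 16$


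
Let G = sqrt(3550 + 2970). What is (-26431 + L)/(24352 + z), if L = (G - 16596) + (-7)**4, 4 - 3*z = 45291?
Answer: -121878/27769 + 6*sqrt(1630)/27769 ≈ -4.3803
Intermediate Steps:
z = -45287/3 (z = 4/3 - 1/3*45291 = 4/3 - 15097 = -45287/3 ≈ -15096.)
G = 2*sqrt(1630) (G = sqrt(6520) = 2*sqrt(1630) ≈ 80.746)
L = -14195 + 2*sqrt(1630) (L = (2*sqrt(1630) - 16596) + (-7)**4 = (-16596 + 2*sqrt(1630)) + 2401 = -14195 + 2*sqrt(1630) ≈ -14114.)
(-26431 + L)/(24352 + z) = (-26431 + (-14195 + 2*sqrt(1630)))/(24352 - 45287/3) = (-40626 + 2*sqrt(1630))/(27769/3) = (-40626 + 2*sqrt(1630))*(3/27769) = -121878/27769 + 6*sqrt(1630)/27769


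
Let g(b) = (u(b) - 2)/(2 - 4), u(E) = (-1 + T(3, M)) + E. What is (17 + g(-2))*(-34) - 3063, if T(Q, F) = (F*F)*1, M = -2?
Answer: -3658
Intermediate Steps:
T(Q, F) = F² (T(Q, F) = F²*1 = F²)
u(E) = 3 + E (u(E) = (-1 + (-2)²) + E = (-1 + 4) + E = 3 + E)
g(b) = -½ - b/2 (g(b) = ((3 + b) - 2)/(2 - 4) = (1 + b)/(-2) = (1 + b)*(-½) = -½ - b/2)
(17 + g(-2))*(-34) - 3063 = (17 + (-½ - ½*(-2)))*(-34) - 3063 = (17 + (-½ + 1))*(-34) - 3063 = (17 + ½)*(-34) - 3063 = (35/2)*(-34) - 3063 = -595 - 3063 = -3658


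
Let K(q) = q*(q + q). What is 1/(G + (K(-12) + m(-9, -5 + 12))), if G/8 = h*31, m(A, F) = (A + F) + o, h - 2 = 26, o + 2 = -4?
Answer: 1/7224 ≈ 0.00013843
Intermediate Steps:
K(q) = 2*q² (K(q) = q*(2*q) = 2*q²)
o = -6 (o = -2 - 4 = -6)
h = 28 (h = 2 + 26 = 28)
m(A, F) = -6 + A + F (m(A, F) = (A + F) - 6 = -6 + A + F)
G = 6944 (G = 8*(28*31) = 8*868 = 6944)
1/(G + (K(-12) + m(-9, -5 + 12))) = 1/(6944 + (2*(-12)² + (-6 - 9 + (-5 + 12)))) = 1/(6944 + (2*144 + (-6 - 9 + 7))) = 1/(6944 + (288 - 8)) = 1/(6944 + 280) = 1/7224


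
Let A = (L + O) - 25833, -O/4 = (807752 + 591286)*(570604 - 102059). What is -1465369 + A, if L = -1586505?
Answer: -2622052116547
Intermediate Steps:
O = -2622049038840 (O = -4*(807752 + 591286)*(570604 - 102059) = -5596152*468545 = -4*655512259710 = -2622049038840)
A = -2622050651178 (A = (-1586505 - 2622049038840) - 25833 = -2622050625345 - 25833 = -2622050651178)
-1465369 + A = -1465369 - 2622050651178 = -2622052116547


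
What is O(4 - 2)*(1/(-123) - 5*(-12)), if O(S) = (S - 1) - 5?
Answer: -29516/123 ≈ -239.97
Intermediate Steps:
O(S) = -6 + S (O(S) = (-1 + S) - 5 = -6 + S)
O(4 - 2)*(1/(-123) - 5*(-12)) = (-6 + (4 - 2))*(1/(-123) - 5*(-12)) = (-6 + 2)*(-1/123 + 60) = -4*7379/123 = -29516/123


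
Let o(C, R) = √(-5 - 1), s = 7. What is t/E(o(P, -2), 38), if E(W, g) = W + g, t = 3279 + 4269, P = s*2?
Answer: 143412/725 - 3774*I*√6/725 ≈ 197.81 - 12.751*I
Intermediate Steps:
P = 14 (P = 7*2 = 14)
t = 7548
o(C, R) = I*√6 (o(C, R) = √(-6) = I*√6)
t/E(o(P, -2), 38) = 7548/(I*√6 + 38) = 7548/(38 + I*√6)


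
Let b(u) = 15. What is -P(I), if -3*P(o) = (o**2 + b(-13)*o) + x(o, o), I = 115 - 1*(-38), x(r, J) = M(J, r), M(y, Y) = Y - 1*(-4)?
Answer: 25861/3 ≈ 8620.3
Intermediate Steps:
M(y, Y) = 4 + Y (M(y, Y) = Y + 4 = 4 + Y)
x(r, J) = 4 + r
I = 153 (I = 115 + 38 = 153)
P(o) = -4/3 - 16*o/3 - o**2/3 (P(o) = -((o**2 + 15*o) + (4 + o))/3 = -(4 + o**2 + 16*o)/3 = -4/3 - 16*o/3 - o**2/3)
-P(I) = -(-4/3 - 16/3*153 - 1/3*153**2) = -(-4/3 - 816 - 1/3*23409) = -(-4/3 - 816 - 7803) = -1*(-25861/3) = 25861/3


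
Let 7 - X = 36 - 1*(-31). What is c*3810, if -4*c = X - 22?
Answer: 78105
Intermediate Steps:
X = -60 (X = 7 - (36 - 1*(-31)) = 7 - (36 + 31) = 7 - 1*67 = 7 - 67 = -60)
c = 41/2 (c = -(-60 - 22)/4 = -¼*(-82) = 41/2 ≈ 20.500)
c*3810 = (41/2)*3810 = 78105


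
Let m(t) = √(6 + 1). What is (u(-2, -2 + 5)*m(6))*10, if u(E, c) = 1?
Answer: 10*√7 ≈ 26.458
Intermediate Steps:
m(t) = √7
(u(-2, -2 + 5)*m(6))*10 = (1*√7)*10 = √7*10 = 10*√7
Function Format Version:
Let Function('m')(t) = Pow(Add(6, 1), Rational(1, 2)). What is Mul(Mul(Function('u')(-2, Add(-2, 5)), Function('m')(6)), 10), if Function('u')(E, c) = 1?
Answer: Mul(10, Pow(7, Rational(1, 2))) ≈ 26.458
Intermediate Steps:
Function('m')(t) = Pow(7, Rational(1, 2))
Mul(Mul(Function('u')(-2, Add(-2, 5)), Function('m')(6)), 10) = Mul(Mul(1, Pow(7, Rational(1, 2))), 10) = Mul(Pow(7, Rational(1, 2)), 10) = Mul(10, Pow(7, Rational(1, 2)))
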